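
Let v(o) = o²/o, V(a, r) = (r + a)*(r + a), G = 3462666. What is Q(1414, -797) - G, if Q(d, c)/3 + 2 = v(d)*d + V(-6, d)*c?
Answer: -4737535908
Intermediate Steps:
V(a, r) = (a + r)² (V(a, r) = (a + r)*(a + r) = (a + r)²)
v(o) = o
Q(d, c) = -6 + 3*d² + 3*c*(-6 + d)² (Q(d, c) = -6 + 3*(d*d + (-6 + d)²*c) = -6 + 3*(d² + c*(-6 + d)²) = -6 + (3*d² + 3*c*(-6 + d)²) = -6 + 3*d² + 3*c*(-6 + d)²)
Q(1414, -797) - G = (-6 + 3*1414² + 3*(-797)*(-6 + 1414)²) - 1*3462666 = (-6 + 3*1999396 + 3*(-797)*1408²) - 3462666 = (-6 + 5998188 + 3*(-797)*1982464) - 3462666 = (-6 + 5998188 - 4740071424) - 3462666 = -4734073242 - 3462666 = -4737535908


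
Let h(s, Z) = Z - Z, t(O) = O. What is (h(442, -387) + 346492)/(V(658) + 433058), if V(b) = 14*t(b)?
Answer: 173246/221135 ≈ 0.78344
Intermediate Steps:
h(s, Z) = 0
V(b) = 14*b
(h(442, -387) + 346492)/(V(658) + 433058) = (0 + 346492)/(14*658 + 433058) = 346492/(9212 + 433058) = 346492/442270 = 346492*(1/442270) = 173246/221135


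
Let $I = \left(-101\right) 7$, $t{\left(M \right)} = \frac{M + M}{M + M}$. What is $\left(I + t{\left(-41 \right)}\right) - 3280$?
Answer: $-3986$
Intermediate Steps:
$t{\left(M \right)} = 1$ ($t{\left(M \right)} = \frac{2 M}{2 M} = 2 M \frac{1}{2 M} = 1$)
$I = -707$
$\left(I + t{\left(-41 \right)}\right) - 3280 = \left(-707 + 1\right) - 3280 = -706 - 3280 = -3986$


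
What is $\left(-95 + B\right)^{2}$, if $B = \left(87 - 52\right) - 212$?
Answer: $73984$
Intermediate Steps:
$B = -177$ ($B = \left(87 - 52\right) - 212 = 35 - 212 = -177$)
$\left(-95 + B\right)^{2} = \left(-95 - 177\right)^{2} = \left(-272\right)^{2} = 73984$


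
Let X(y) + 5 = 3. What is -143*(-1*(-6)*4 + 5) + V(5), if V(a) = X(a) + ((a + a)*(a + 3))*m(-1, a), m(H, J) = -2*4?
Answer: -4789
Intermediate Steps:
X(y) = -2 (X(y) = -5 + 3 = -2)
m(H, J) = -8
V(a) = -2 - 16*a*(3 + a) (V(a) = -2 + ((a + a)*(a + 3))*(-8) = -2 + ((2*a)*(3 + a))*(-8) = -2 + (2*a*(3 + a))*(-8) = -2 - 16*a*(3 + a))
-143*(-1*(-6)*4 + 5) + V(5) = -143*(-1*(-6)*4 + 5) + (-2 - 48*5 - 16*5²) = -143*(6*4 + 5) + (-2 - 240 - 16*25) = -143*(24 + 5) + (-2 - 240 - 400) = -143*29 - 642 = -4147 - 642 = -4789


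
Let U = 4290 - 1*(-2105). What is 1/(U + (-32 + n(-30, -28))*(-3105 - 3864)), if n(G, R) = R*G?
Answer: -1/5624557 ≈ -1.7779e-7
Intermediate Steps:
n(G, R) = G*R
U = 6395 (U = 4290 + 2105 = 6395)
1/(U + (-32 + n(-30, -28))*(-3105 - 3864)) = 1/(6395 + (-32 - 30*(-28))*(-3105 - 3864)) = 1/(6395 + (-32 + 840)*(-6969)) = 1/(6395 + 808*(-6969)) = 1/(6395 - 5630952) = 1/(-5624557) = -1/5624557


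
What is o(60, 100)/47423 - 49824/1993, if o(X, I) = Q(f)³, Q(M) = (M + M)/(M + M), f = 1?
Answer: -2362801559/94514039 ≈ -24.999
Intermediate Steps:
Q(M) = 1 (Q(M) = (2*M)/((2*M)) = (2*M)*(1/(2*M)) = 1)
o(X, I) = 1 (o(X, I) = 1³ = 1)
o(60, 100)/47423 - 49824/1993 = 1/47423 - 49824/1993 = -2362801559/94514039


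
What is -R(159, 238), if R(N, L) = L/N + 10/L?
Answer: -29117/18921 ≈ -1.5389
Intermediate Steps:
R(N, L) = 10/L + L/N
-R(159, 238) = -(10/238 + 238/159) = -(10*(1/238) + 238*(1/159)) = -(5/119 + 238/159) = -1*29117/18921 = -29117/18921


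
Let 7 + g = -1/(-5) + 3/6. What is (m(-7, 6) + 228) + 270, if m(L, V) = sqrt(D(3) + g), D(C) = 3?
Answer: 498 + I*sqrt(330)/10 ≈ 498.0 + 1.8166*I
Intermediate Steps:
g = -63/10 (g = -7 + (-1/(-5) + 3/6) = -7 + (-1*(-1/5) + 3*(1/6)) = -7 + (1/5 + 1/2) = -7 + 7/10 = -63/10 ≈ -6.3000)
m(L, V) = I*sqrt(330)/10 (m(L, V) = sqrt(3 - 63/10) = sqrt(-33/10) = I*sqrt(330)/10)
(m(-7, 6) + 228) + 270 = (I*sqrt(330)/10 + 228) + 270 = (228 + I*sqrt(330)/10) + 270 = 498 + I*sqrt(330)/10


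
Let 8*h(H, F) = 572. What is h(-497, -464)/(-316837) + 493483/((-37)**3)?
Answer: -312714589921/32097489122 ≈ -9.7426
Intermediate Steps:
h(H, F) = 143/2 (h(H, F) = (1/8)*572 = 143/2)
h(-497, -464)/(-316837) + 493483/((-37)**3) = (143/2)/(-316837) + 493483/((-37)**3) = (143/2)*(-1/316837) + 493483/(-50653) = -143/633674 + 493483*(-1/50653) = -143/633674 - 493483/50653 = -312714589921/32097489122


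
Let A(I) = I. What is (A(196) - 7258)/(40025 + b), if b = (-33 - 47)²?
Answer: -2354/15475 ≈ -0.15212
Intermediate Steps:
b = 6400 (b = (-80)² = 6400)
(A(196) - 7258)/(40025 + b) = (196 - 7258)/(40025 + 6400) = -7062/46425 = -7062*1/46425 = -2354/15475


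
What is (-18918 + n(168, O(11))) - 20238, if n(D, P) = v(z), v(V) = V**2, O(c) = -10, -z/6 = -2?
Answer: -39012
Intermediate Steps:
z = 12 (z = -6*(-2) = 12)
n(D, P) = 144 (n(D, P) = 12**2 = 144)
(-18918 + n(168, O(11))) - 20238 = (-18918 + 144) - 20238 = -18774 - 20238 = -39012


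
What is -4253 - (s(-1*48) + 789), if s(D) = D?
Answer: -4994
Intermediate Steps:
-4253 - (s(-1*48) + 789) = -4253 - (-1*48 + 789) = -4253 - (-48 + 789) = -4253 - 1*741 = -4253 - 741 = -4994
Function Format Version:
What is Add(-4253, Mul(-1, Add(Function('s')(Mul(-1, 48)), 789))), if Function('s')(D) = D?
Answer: -4994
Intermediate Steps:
Add(-4253, Mul(-1, Add(Function('s')(Mul(-1, 48)), 789))) = Add(-4253, Mul(-1, Add(Mul(-1, 48), 789))) = Add(-4253, Mul(-1, Add(-48, 789))) = Add(-4253, Mul(-1, 741)) = Add(-4253, -741) = -4994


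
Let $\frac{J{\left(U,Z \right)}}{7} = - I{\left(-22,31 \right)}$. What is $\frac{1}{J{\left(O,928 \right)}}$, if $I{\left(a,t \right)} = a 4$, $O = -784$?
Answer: $\frac{1}{616} \approx 0.0016234$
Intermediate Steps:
$I{\left(a,t \right)} = 4 a$
$J{\left(U,Z \right)} = 616$ ($J{\left(U,Z \right)} = 7 \left(- 4 \left(-22\right)\right) = 7 \left(\left(-1\right) \left(-88\right)\right) = 7 \cdot 88 = 616$)
$\frac{1}{J{\left(O,928 \right)}} = \frac{1}{616}$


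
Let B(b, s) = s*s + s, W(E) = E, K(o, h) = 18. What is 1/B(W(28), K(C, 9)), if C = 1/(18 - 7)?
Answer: 1/342 ≈ 0.0029240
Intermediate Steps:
C = 1/11 ≈ 0.090909
B(b, s) = s + s² (B(b, s) = s² + s = s + s²)
1/B(W(28), K(C, 9)) = 1/(18*(1 + 18)) = 1/(18*19) = 1/342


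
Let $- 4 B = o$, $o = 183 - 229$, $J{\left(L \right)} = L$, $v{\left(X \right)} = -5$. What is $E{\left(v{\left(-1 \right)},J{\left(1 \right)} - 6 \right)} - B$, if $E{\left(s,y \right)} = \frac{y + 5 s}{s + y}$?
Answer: $- \frac{17}{2} \approx -8.5$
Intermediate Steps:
$o = -46$
$E{\left(s,y \right)} = \frac{y + 5 s}{s + y}$
$B = \frac{23}{2}$ ($B = \left(- \frac{1}{4}\right) \left(-46\right) = \frac{23}{2} \approx 11.5$)
$E{\left(v{\left(-1 \right)},J{\left(1 \right)} - 6 \right)} - B = \frac{\left(1 - 6\right) + 5 \left(-5\right)}{-5 + \left(1 - 6\right)} - \frac{23}{2} = \frac{\left(1 - 6\right) - 25}{-5 + \left(1 - 6\right)} - \frac{23}{2} = \frac{-5 - 25}{-5 - 5} - \frac{23}{2} = \frac{1}{-10} \left(-30\right) - \frac{23}{2} = \left(- \frac{1}{10}\right) \left(-30\right) - \frac{23}{2} = 3 - \frac{23}{2} = - \frac{17}{2}$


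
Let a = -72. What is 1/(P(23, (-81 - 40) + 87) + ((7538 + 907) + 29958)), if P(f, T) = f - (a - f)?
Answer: 1/38521 ≈ 2.5960e-5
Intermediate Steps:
P(f, T) = 72 + 2*f (P(f, T) = f - (-72 - f) = f + (72 + f) = 72 + 2*f)
1/(P(23, (-81 - 40) + 87) + ((7538 + 907) + 29958)) = 1/((72 + 2*23) + ((7538 + 907) + 29958)) = 1/((72 + 46) + (8445 + 29958)) = 1/(118 + 38403) = 1/38521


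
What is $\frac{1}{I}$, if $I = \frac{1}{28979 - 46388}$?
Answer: $-17409$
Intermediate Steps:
$I = - \frac{1}{17409}$ ($I = \frac{1}{-17409} = - \frac{1}{17409} \approx -5.7442 \cdot 10^{-5}$)
$\frac{1}{I} = \frac{1}{- \frac{1}{17409}} = -17409$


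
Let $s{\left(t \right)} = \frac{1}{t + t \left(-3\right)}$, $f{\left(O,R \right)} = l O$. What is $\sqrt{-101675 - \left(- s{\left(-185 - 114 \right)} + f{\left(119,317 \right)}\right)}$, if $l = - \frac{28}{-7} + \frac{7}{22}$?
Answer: $\frac{i \sqrt{1105430160263}}{3289} \approx 319.67 i$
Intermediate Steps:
$l = \frac{95}{22}$ ($l = \left(-28\right) \left(- \frac{1}{7}\right) + 7 \cdot \frac{1}{22} = 4 + \frac{7}{22} = \frac{95}{22} \approx 4.3182$)
$f{\left(O,R \right)} = \frac{95 O}{22}$
$s{\left(t \right)} = - \frac{1}{2 t}$ ($s{\left(t \right)} = \frac{1}{t - 3 t} = \frac{1}{\left(-2\right) t} = - \frac{1}{2 t}$)
$\sqrt{-101675 - \left(- s{\left(-185 - 114 \right)} + f{\left(119,317 \right)}\right)} = \sqrt{-101675 - \left(\frac{11305}{22} + \frac{1}{2 \left(-185 - 114\right)}\right)} = \sqrt{-101675 - \left(\frac{11305}{22} + \frac{1}{2 \left(-299\right)}\right)} = \sqrt{-101675 - \frac{1690092}{3289}} = \sqrt{- \frac{336099167}{3289}} = \frac{i \sqrt{1105430160263}}{3289}$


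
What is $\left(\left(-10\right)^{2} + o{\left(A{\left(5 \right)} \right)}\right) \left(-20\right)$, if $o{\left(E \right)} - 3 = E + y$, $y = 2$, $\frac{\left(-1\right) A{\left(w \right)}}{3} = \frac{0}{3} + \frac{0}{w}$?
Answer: $-2100$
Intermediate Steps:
$A{\left(w \right)} = 0$ ($A{\left(w \right)} = - 3 \left(\frac{0}{3} + \frac{0}{w}\right) = - 3 \left(0 \cdot \frac{1}{3} + 0\right) = - 3 \left(0 + 0\right) = \left(-3\right) 0 = 0$)
$o{\left(E \right)} = 5 + E$ ($o{\left(E \right)} = 3 + \left(E + 2\right) = 3 + \left(2 + E\right) = 5 + E$)
$\left(\left(-10\right)^{2} + o{\left(A{\left(5 \right)} \right)}\right) \left(-20\right) = \left(\left(-10\right)^{2} + \left(5 + 0\right)\right) \left(-20\right) = \left(100 + 5\right) \left(-20\right) = 105 \left(-20\right) = -2100$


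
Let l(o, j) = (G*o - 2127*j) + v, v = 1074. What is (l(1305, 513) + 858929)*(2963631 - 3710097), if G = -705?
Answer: 859311504618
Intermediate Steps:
l(o, j) = 1074 - 2127*j - 705*o (l(o, j) = (-705*o - 2127*j) + 1074 = (-2127*j - 705*o) + 1074 = 1074 - 2127*j - 705*o)
(l(1305, 513) + 858929)*(2963631 - 3710097) = ((1074 - 2127*513 - 705*1305) + 858929)*(2963631 - 3710097) = ((1074 - 1091151 - 920025) + 858929)*(-746466) = (-2010102 + 858929)*(-746466) = -1151173*(-746466) = 859311504618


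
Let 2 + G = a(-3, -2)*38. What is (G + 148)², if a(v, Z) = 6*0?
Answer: 21316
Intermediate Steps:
a(v, Z) = 0
G = -2 (G = -2 + 0*38 = -2 + 0 = -2)
(G + 148)² = (-2 + 148)² = 146² = 21316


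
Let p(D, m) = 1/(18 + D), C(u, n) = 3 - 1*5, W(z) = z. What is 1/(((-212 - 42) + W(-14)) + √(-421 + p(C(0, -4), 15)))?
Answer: -4288/1155919 - 4*I*√6735/1155919 ≈ -0.0037096 - 0.00028399*I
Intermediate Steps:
C(u, n) = -2 (C(u, n) = 3 - 5 = -2)
1/(((-212 - 42) + W(-14)) + √(-421 + p(C(0, -4), 15))) = 1/(((-212 - 42) - 14) + √(-421 + 1/(18 - 2))) = 1/((-254 - 14) + √(-421 + 1/16)) = 1/(-268 + √(-421 + 1/16)) = 1/(-268 + √(-6735/16)) = 1/(-268 + I*√6735/4)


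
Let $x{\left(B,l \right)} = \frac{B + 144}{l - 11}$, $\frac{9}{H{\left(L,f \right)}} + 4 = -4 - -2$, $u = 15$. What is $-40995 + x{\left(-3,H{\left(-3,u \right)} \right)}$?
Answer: $- \frac{1025157}{25} \approx -41006.0$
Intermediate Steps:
$H{\left(L,f \right)} = - \frac{3}{2}$ ($H{\left(L,f \right)} = \frac{9}{-4 - 2} = \frac{9}{-6} = 9 \left(- \frac{1}{6}\right) = - \frac{3}{2}$)
$x{\left(B,l \right)} = \frac{144 + B}{-11 + l}$
$-40995 + x{\left(-3,H{\left(-3,u \right)} \right)} = -40995 + \frac{144 - 3}{-11 - \frac{3}{2}} = -40995 + \frac{1}{- \frac{25}{2}} \cdot 141 = -40995 - \frac{282}{25} = - \frac{1025157}{25}$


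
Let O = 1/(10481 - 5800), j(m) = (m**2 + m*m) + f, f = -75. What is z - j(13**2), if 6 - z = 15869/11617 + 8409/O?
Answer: -457937160559/11617 ≈ -3.9420e+7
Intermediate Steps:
j(m) = -75 + 2*m**2 (j(m) = (m**2 + m*m) - 75 = (m**2 + m**2) - 75 = 2*m**2 - 75 = -75 + 2*m**2)
O = 1/4681 ≈ 0.00021363
z = -457274445560/11617 (z = 6 - (15869/11617 + 8409/(1/4681)) = 6 - (15869*(1/11617) + 8409*4681) = 6 - (15869/11617 + 39362529) = 6 - 1*457274515262/11617 = 6 - 457274515262/11617 = -457274445560/11617 ≈ -3.9362e+7)
z - j(13**2) = -457274445560/11617 - (-75 + 2*(13**2)**2) = -457274445560/11617 - (-75 + 2*169**2) = -457274445560/11617 - (-75 + 2*28561) = -457274445560/11617 - (-75 + 57122) = -457274445560/11617 - 1*57047 = -457274445560/11617 - 57047 = -457937160559/11617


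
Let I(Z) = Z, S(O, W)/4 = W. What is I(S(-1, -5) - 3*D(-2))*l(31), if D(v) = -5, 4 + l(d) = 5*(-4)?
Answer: 120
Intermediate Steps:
S(O, W) = 4*W
l(d) = -24 (l(d) = -4 + 5*(-4) = -4 - 20 = -24)
I(S(-1, -5) - 3*D(-2))*l(31) = (4*(-5) - 3*(-5))*(-24) = (-20 + 15)*(-24) = -5*(-24) = 120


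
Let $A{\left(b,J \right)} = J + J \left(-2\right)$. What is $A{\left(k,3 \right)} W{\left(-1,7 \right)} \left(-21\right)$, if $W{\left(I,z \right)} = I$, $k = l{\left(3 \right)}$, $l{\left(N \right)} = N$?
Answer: $-63$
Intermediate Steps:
$k = 3$
$A{\left(b,J \right)} = - J$ ($A{\left(b,J \right)} = J - 2 J = - J$)
$A{\left(k,3 \right)} W{\left(-1,7 \right)} \left(-21\right) = \left(-1\right) 3 \left(-1\right) \left(-21\right) = \left(-3\right) \left(-1\right) \left(-21\right) = 3 \left(-21\right) = -63$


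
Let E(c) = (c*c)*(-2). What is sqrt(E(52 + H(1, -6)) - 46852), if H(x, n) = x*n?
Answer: 6*I*sqrt(1419) ≈ 226.02*I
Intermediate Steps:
H(x, n) = n*x
E(c) = -2*c**2 (E(c) = c**2*(-2) = -2*c**2)
sqrt(E(52 + H(1, -6)) - 46852) = sqrt(-2*(52 - 6*1)**2 - 46852) = sqrt(-2*(52 - 6)**2 - 46852) = sqrt(-2*46**2 - 46852) = sqrt(-2*2116 - 46852) = sqrt(-4232 - 46852) = sqrt(-51084) = 6*I*sqrt(1419)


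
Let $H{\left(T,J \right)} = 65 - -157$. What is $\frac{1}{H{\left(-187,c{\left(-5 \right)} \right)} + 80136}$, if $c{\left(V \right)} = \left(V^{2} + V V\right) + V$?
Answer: $\frac{1}{80358} \approx 1.2444 \cdot 10^{-5}$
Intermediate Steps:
$c{\left(V \right)} = V + 2 V^{2}$ ($c{\left(V \right)} = \left(V^{2} + V^{2}\right) + V = 2 V^{2} + V = V + 2 V^{2}$)
$H{\left(T,J \right)} = 222$ ($H{\left(T,J \right)} = 65 + 157 = 222$)
$\frac{1}{H{\left(-187,c{\left(-5 \right)} \right)} + 80136} = \frac{1}{222 + 80136} = \frac{1}{80358}$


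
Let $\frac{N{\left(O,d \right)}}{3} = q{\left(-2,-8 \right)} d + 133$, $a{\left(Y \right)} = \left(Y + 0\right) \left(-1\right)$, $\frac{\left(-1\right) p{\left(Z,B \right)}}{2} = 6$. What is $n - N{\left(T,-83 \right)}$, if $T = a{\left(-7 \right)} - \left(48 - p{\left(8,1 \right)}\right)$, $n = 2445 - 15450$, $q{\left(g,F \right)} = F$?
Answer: $-15396$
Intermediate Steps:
$n = -13005$
$p{\left(Z,B \right)} = -12$ ($p{\left(Z,B \right)} = \left(-2\right) 6 = -12$)
$a{\left(Y \right)} = - Y$ ($a{\left(Y \right)} = Y \left(-1\right) = - Y$)
$T = -53$ ($T = \left(-1\right) \left(-7\right) - \left(48 - -12\right) = 7 - \left(48 + 12\right) = 7 - 60 = -53$)
$N{\left(O,d \right)} = 399 - 24 d$ ($N{\left(O,d \right)} = 3 \left(- 8 d + 133\right) = 3 \left(133 - 8 d\right) = 399 - 24 d$)
$n - N{\left(T,-83 \right)} = -13005 - \left(399 - -1992\right) = -13005 - \left(399 + 1992\right) = -13005 - 2391 = -15396$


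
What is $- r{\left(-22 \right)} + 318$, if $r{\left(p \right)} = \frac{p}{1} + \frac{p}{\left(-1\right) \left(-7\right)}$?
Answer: $\frac{2402}{7} \approx 343.14$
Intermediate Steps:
$r{\left(p \right)} = \frac{8 p}{7}$ ($r{\left(p \right)} = p 1 + \frac{p}{7} = p + p \frac{1}{7} = p + \frac{p}{7} = \frac{8 p}{7}$)
$- r{\left(-22 \right)} + 318 = - \frac{8 \left(-22\right)}{7} + 318 = \left(-1\right) \left(- \frac{176}{7}\right) + 318 = \frac{176}{7} + 318 = \frac{2402}{7}$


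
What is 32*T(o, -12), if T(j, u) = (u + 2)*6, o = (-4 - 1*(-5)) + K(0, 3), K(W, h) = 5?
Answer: -1920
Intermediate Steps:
o = 6 (o = (-4 - 1*(-5)) + 5 = (-4 + 5) + 5 = 1 + 5 = 6)
T(j, u) = 12 + 6*u (T(j, u) = (2 + u)*6 = 12 + 6*u)
32*T(o, -12) = 32*(12 + 6*(-12)) = 32*(12 - 72) = 32*(-60) = -1920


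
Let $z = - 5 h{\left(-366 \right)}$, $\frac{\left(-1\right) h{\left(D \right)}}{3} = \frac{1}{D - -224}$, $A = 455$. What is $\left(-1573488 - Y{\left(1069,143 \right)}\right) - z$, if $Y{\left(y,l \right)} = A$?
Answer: $- \frac{223499891}{142} \approx -1.5739 \cdot 10^{6}$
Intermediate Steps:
$Y{\left(y,l \right)} = 455$
$h{\left(D \right)} = - \frac{3}{224 + D}$ ($h{\left(D \right)} = - \frac{3}{D - -224} = - \frac{3}{D + 224} = - \frac{3}{224 + D}$)
$z = - \frac{15}{142}$ ($z = - 5 \left(- \frac{3}{224 - 366}\right) = - 5 \left(- \frac{3}{-142}\right) = - 5 \left(\left(-3\right) \left(- \frac{1}{142}\right)\right) = \left(-5\right) \frac{3}{142} = - \frac{15}{142} \approx -0.10563$)
$\left(-1573488 - Y{\left(1069,143 \right)}\right) - z = \left(-1573488 - 455\right) - - \frac{15}{142} = \left(-1573488 - 455\right) + \frac{15}{142} = -1573943 + \frac{15}{142} = - \frac{223499891}{142}$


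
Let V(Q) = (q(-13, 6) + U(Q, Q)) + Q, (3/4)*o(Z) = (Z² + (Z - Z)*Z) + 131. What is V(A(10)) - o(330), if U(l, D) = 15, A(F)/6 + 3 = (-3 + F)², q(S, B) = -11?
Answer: -435284/3 ≈ -1.4509e+5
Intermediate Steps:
A(F) = -18 + 6*(-3 + F)²
o(Z) = 524/3 + 4*Z²/3 (o(Z) = 4*((Z² + (Z - Z)*Z) + 131)/3 = 4*((Z² + 0*Z) + 131)/3 = 4*((Z² + 0) + 131)/3 = 4*(Z² + 131)/3 = 4*(131 + Z²)/3 = 524/3 + 4*Z²/3)
V(Q) = 4 + Q (V(Q) = (-11 + 15) + Q = 4 + Q)
V(A(10)) - o(330) = (4 + (-18 + 6*(-3 + 10)²)) - (524/3 + (4/3)*330²) = (4 + (-18 + 6*7²)) - (524/3 + (4/3)*108900) = (4 + (-18 + 6*49)) - (524/3 + 145200) = (4 + (-18 + 294)) - 1*436124/3 = (4 + 276) - 436124/3 = 280 - 436124/3 = -435284/3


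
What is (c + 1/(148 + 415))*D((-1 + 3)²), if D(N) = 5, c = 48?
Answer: 135125/563 ≈ 240.01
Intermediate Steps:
(c + 1/(148 + 415))*D((-1 + 3)²) = (48 + 1/(148 + 415))*5 = (48 + 1/563)*5 = (27025/563)*5 = 135125/563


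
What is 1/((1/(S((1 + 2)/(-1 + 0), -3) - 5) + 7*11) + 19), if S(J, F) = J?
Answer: 8/767 ≈ 0.010430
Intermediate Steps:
1/((1/(S((1 + 2)/(-1 + 0), -3) - 5) + 7*11) + 19) = 1/((1/((1 + 2)/(-1 + 0) - 5) + 7*11) + 19) = 1/((1/(3/(-1) - 5) + 77) + 19) = 1/((1/(3*(-1) - 5) + 77) + 19) = 1/((1/(-3 - 5) + 77) + 19) = 1/((1/(-8) + 77) + 19) = 1/((-1/8 + 77) + 19) = 1/(615/8 + 19) = 1/(767/8) = 8/767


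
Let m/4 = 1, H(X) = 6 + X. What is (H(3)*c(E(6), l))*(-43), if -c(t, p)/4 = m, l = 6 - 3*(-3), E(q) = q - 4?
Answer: 6192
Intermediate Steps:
m = 4 (m = 4*1 = 4)
E(q) = -4 + q
l = 15 (l = 6 + 9 = 15)
c(t, p) = -16 (c(t, p) = -4*4 = -16)
(H(3)*c(E(6), l))*(-43) = ((6 + 3)*(-16))*(-43) = (9*(-16))*(-43) = -144*(-43) = 6192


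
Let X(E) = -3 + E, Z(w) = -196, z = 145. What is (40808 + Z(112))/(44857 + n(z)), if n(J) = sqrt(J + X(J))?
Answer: 82806022/91461371 - 1846*sqrt(287)/91461371 ≈ 0.90502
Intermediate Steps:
n(J) = sqrt(-3 + 2*J) (n(J) = sqrt(J + (-3 + J)) = sqrt(-3 + 2*J))
(40808 + Z(112))/(44857 + n(z)) = (40808 - 196)/(44857 + sqrt(-3 + 2*145)) = 40612/(44857 + sqrt(-3 + 290)) = 40612/(44857 + sqrt(287))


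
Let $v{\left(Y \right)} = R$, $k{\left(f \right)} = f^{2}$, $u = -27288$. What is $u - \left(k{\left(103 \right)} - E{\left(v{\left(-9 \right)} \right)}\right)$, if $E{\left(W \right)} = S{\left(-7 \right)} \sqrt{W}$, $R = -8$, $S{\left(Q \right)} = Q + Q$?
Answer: $-37897 - 28 i \sqrt{2} \approx -37897.0 - 39.598 i$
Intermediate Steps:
$S{\left(Q \right)} = 2 Q$
$v{\left(Y \right)} = -8$
$E{\left(W \right)} = - 14 \sqrt{W}$ ($E{\left(W \right)} = 2 \left(-7\right) \sqrt{W} = - 14 \sqrt{W}$)
$u - \left(k{\left(103 \right)} - E{\left(v{\left(-9 \right)} \right)}\right) = -27288 - \left(103^{2} - - 14 \sqrt{-8}\right) = -27288 - \left(10609 - - 14 \cdot 2 i \sqrt{2}\right) = -27288 - \left(10609 - - 28 i \sqrt{2}\right) = -27288 - \left(10609 + 28 i \sqrt{2}\right) = -37897 - 28 i \sqrt{2}$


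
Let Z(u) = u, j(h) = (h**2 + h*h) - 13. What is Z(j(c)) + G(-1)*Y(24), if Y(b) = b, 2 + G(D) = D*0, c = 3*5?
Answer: 389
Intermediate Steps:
c = 15
G(D) = -2 (G(D) = -2 + D*0 = -2 + 0 = -2)
j(h) = -13 + 2*h**2 (j(h) = (h**2 + h**2) - 13 = 2*h**2 - 13 = -13 + 2*h**2)
Z(j(c)) + G(-1)*Y(24) = (-13 + 2*15**2) - 2*24 = (-13 + 2*225) - 48 = (-13 + 450) - 48 = 437 - 48 = 389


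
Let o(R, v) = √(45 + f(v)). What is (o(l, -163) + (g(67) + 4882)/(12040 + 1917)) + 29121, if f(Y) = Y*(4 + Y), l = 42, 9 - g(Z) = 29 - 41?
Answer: 406446700/13957 + √25962 ≈ 29282.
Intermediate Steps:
g(Z) = 21 (g(Z) = 9 - (29 - 41) = 9 - 1*(-12) = 9 + 12 = 21)
o(R, v) = √(45 + v*(4 + v))
(o(l, -163) + (g(67) + 4882)/(12040 + 1917)) + 29121 = (√(45 - 163*(4 - 163)) + (21 + 4882)/(12040 + 1917)) + 29121 = (√(45 - 163*(-159)) + 4903/13957) + 29121 = (√(45 + 25917) + 4903*(1/13957)) + 29121 = (√25962 + 4903/13957) + 29121 = (4903/13957 + √25962) + 29121 = 406446700/13957 + √25962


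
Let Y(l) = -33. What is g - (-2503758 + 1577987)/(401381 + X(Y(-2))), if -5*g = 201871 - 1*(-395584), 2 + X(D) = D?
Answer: -4359664465/36486 ≈ -1.1949e+5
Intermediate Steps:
X(D) = -2 + D
g = -119491 (g = -(201871 - 1*(-395584))/5 = -(201871 + 395584)/5 = -⅕*597455 = -119491)
g - (-2503758 + 1577987)/(401381 + X(Y(-2))) = -119491 - (-2503758 + 1577987)/(401381 + (-2 - 33)) = -119491 - (-925771)/(401381 - 35) = -119491 - (-925771)/401346 = -119491 - 1*(-84161/36486) = -119491 + 84161/36486 = -4359664465/36486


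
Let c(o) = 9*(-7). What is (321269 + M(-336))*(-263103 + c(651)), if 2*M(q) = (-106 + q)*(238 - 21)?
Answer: -71926425792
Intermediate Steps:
c(o) = -63
M(q) = -11501 + 217*q/2 (M(q) = ((-106 + q)*(238 - 21))/2 = ((-106 + q)*217)/2 = (-23002 + 217*q)/2 = -11501 + 217*q/2)
(321269 + M(-336))*(-263103 + c(651)) = (321269 + (-11501 + (217/2)*(-336)))*(-263103 - 63) = (321269 + (-11501 - 36456))*(-263166) = (321269 - 47957)*(-263166) = 273312*(-263166) = -71926425792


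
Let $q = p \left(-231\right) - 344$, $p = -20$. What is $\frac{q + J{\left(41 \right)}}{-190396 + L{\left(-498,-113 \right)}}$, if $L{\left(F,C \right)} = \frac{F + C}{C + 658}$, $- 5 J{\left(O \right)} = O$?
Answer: $- \frac{2325951}{103766431} \approx -0.022415$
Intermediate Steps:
$J{\left(O \right)} = - \frac{O}{5}$
$L{\left(F,C \right)} = \frac{C + F}{658 + C}$
$q = 4276$ ($q = \left(-20\right) \left(-231\right) - 344 = 4620 - 344 = 4276$)
$\frac{q + J{\left(41 \right)}}{-190396 + L{\left(-498,-113 \right)}} = \frac{4276 - \frac{41}{5}}{-190396 + \frac{-113 - 498}{658 - 113}} = \frac{4276 - \frac{41}{5}}{-190396 + \frac{1}{545} \left(-611\right)} = \frac{21339}{5 \left(-190396 + \frac{1}{545} \left(-611\right)\right)} = \frac{21339}{5 \left(-190396 - \frac{611}{545}\right)} = \frac{21339}{5 \left(- \frac{103766431}{545}\right)} = \frac{21339}{5} \left(- \frac{545}{103766431}\right) = - \frac{2325951}{103766431}$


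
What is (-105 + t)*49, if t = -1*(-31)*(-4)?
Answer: -11221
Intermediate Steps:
t = -124 (t = 31*(-4) = -124)
(-105 + t)*49 = (-105 - 124)*49 = -229*49 = -11221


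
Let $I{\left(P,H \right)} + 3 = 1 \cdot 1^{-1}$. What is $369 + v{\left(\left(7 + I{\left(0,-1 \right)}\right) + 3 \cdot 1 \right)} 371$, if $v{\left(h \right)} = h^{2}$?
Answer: $24113$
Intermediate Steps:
$I{\left(P,H \right)} = -2$ ($I{\left(P,H \right)} = -3 + 1 \cdot 1^{-1} = -3 + 1 \cdot 1 = -3 + 1 = -2$)
$369 + v{\left(\left(7 + I{\left(0,-1 \right)}\right) + 3 \cdot 1 \right)} 371 = 369 + \left(\left(7 - 2\right) + 3 \cdot 1\right)^{2} \cdot 371 = 369 + \left(5 + 3\right)^{2} \cdot 371 = 369 + 8^{2} \cdot 371 = 369 + 64 \cdot 371 = 369 + 23744 = 24113$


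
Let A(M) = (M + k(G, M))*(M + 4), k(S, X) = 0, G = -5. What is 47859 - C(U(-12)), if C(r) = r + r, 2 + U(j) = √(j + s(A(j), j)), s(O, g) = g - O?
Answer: 47863 - 4*I*√30 ≈ 47863.0 - 21.909*I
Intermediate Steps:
A(M) = M*(4 + M) (A(M) = (M + 0)*(M + 4) = M*(4 + M))
U(j) = -2 + √(2*j - j*(4 + j)) (U(j) = -2 + √(j + (j - j*(4 + j))) = -2 + √(2*j - j*(4 + j)))
C(r) = 2*r
47859 - C(U(-12)) = 47859 - 2*(-2 + √(-12*(-2 - 1*(-12)))) = 47859 - 2*(-2 + √(-12*(-2 + 12))) = 47859 - 2*(-2 + √(-12*10)) = 47859 - 2*(-2 + √(-120)) = 47859 - 2*(-2 + 2*I*√30) = 47859 - (-4 + 4*I*√30) = 47859 + (4 - 4*I*√30) = 47863 - 4*I*√30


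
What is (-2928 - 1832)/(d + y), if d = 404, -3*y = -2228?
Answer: -357/86 ≈ -4.1512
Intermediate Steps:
y = 2228/3 (y = -⅓*(-2228) = 2228/3 ≈ 742.67)
(-2928 - 1832)/(d + y) = (-2928 - 1832)/(404 + 2228/3) = -4760/3440/3 = -4760*3/3440 = -357/86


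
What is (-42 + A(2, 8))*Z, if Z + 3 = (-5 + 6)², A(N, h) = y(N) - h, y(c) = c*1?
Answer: 96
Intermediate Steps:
y(c) = c
A(N, h) = N - h
Z = -2 (Z = -3 + (-5 + 6)² = -3 + 1² = -3 + 1 = -2)
(-42 + A(2, 8))*Z = (-42 + (2 - 1*8))*(-2) = (-42 + (2 - 8))*(-2) = (-42 - 6)*(-2) = -48*(-2) = 96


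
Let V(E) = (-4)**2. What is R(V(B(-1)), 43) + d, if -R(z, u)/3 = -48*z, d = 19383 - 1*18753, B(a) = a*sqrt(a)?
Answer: 2934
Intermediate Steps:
B(a) = a**(3/2)
V(E) = 16
d = 630 (d = 19383 - 18753 = 630)
R(z, u) = 144*z (R(z, u) = -(-144)*z = 144*z)
R(V(B(-1)), 43) + d = 144*16 + 630 = 2304 + 630 = 2934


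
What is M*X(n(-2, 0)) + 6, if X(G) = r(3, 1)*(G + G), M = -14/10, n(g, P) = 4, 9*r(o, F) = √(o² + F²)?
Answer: 6 - 56*√10/45 ≈ 2.0647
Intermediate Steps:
r(o, F) = √(F² + o²)/9 (r(o, F) = √(o² + F²)/9 = √(F² + o²)/9)
M = -7/5 (M = -14*⅒ = -7/5 ≈ -1.4000)
X(G) = 2*G*√10/9 (X(G) = (√(1² + 3²)/9)*(G + G) = (√(1 + 9)/9)*(2*G) = (√10/9)*(2*G) = 2*G*√10/9)
M*X(n(-2, 0)) + 6 = -14*4*√10/45 + 6 = -56*√10/45 + 6 = 6 - 56*√10/45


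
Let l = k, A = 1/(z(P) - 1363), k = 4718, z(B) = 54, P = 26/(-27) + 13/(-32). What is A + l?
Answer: 6175861/1309 ≈ 4718.0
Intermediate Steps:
P = -1183/864 (P = 26*(-1/27) + 13*(-1/32) = -26/27 - 13/32 = -1183/864 ≈ -1.3692)
A = -1/1309 (A = 1/(54 - 1363) = 1/(-1309) = -1/1309 ≈ -0.00076394)
l = 4718
A + l = -1/1309 + 4718 = 6175861/1309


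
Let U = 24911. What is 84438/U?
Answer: 84438/24911 ≈ 3.3896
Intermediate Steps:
84438/U = 84438/24911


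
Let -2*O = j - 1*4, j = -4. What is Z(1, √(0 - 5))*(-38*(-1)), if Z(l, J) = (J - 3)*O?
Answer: -456 + 152*I*√5 ≈ -456.0 + 339.88*I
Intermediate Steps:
O = 4 (O = -(-4 - 1*4)/2 = -(-4 - 4)/2 = -½*(-8) = 4)
Z(l, J) = -12 + 4*J (Z(l, J) = (J - 3)*4 = (-3 + J)*4 = -12 + 4*J)
Z(1, √(0 - 5))*(-38*(-1)) = (-12 + 4*√(0 - 5))*(-38*(-1)) = (-12 + 4*√(-5))*38 = (-12 + 4*(I*√5))*38 = (-12 + 4*I*√5)*38 = -456 + 152*I*√5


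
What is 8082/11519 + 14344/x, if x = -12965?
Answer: -60445406/149343835 ≈ -0.40474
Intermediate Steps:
8082/11519 + 14344/x = 8082/11519 + 14344/(-12965) = 8082*(1/11519) + 14344*(-1/12965) = 8082/11519 - 14344/12965 = -60445406/149343835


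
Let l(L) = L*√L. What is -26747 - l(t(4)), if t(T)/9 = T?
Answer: -26963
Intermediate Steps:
t(T) = 9*T
l(L) = L^(3/2)
-26747 - l(t(4)) = -26747 - (9*4)^(3/2) = -26747 - 36^(3/2) = -26747 - 1*216 = -26747 - 216 = -26963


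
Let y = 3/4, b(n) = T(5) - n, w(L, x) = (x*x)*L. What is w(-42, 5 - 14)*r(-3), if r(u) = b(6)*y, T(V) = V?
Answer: 5103/2 ≈ 2551.5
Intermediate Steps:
w(L, x) = L*x² (w(L, x) = x²*L = L*x²)
b(n) = 5 - n
y = ¾ (y = 3*(¼) = ¾ ≈ 0.75000)
r(u) = -¾ (r(u) = (5 - 1*6)*(¾) = (5 - 6)*(¾) = -1*¾ = -¾)
w(-42, 5 - 14)*r(-3) = -42*(5 - 14)²*(-¾) = -42*(-9)²*(-¾) = -42*81*(-¾) = -3402*(-¾) = 5103/2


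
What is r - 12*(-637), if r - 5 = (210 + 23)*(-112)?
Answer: -18447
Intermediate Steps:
r = -26091 (r = 5 + (210 + 23)*(-112) = 5 + 233*(-112) = 5 - 26096 = -26091)
r - 12*(-637) = -26091 - 12*(-637) = -26091 - 1*(-7644) = -26091 + 7644 = -18447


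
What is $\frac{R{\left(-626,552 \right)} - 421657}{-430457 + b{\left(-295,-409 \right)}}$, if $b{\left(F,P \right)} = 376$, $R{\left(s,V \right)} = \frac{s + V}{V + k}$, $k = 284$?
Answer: $\frac{176252663}{179773858} \approx 0.98041$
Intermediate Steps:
$R{\left(s,V \right)} = \frac{V + s}{284 + V}$ ($R{\left(s,V \right)} = \frac{s + V}{V + 284} = \frac{V + s}{284 + V}$)
$\frac{R{\left(-626,552 \right)} - 421657}{-430457 + b{\left(-295,-409 \right)}} = \frac{\frac{552 - 626}{284 + 552} - 421657}{-430457 + 376} = \frac{\frac{1}{836} \left(-74\right) - 421657}{-430081} = \left(\frac{1}{836} \left(-74\right) - 421657\right) \left(- \frac{1}{430081}\right) = \left(- \frac{37}{418} - 421657\right) \left(- \frac{1}{430081}\right) = \left(- \frac{176252663}{418}\right) \left(- \frac{1}{430081}\right) = \frac{176252663}{179773858}$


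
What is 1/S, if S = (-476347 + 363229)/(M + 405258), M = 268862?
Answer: -337060/56559 ≈ -5.9594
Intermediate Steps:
S = -56559/337060 (S = (-476347 + 363229)/(268862 + 405258) = -113118/674120 = -113118*1/674120 = -56559/337060 ≈ -0.16780)
1/S = 1/(-56559/337060) = -337060/56559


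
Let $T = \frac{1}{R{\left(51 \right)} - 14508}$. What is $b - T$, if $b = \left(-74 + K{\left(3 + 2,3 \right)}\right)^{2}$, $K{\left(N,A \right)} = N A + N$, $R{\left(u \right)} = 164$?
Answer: $\frac{41827105}{14344} \approx 2916.0$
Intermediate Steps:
$K{\left(N,A \right)} = N + A N$ ($K{\left(N,A \right)} = A N + N = N + A N$)
$b = 2916$ ($b = \left(-74 + \left(3 + 2\right) \left(1 + 3\right)\right)^{2} = \left(-74 + 5 \cdot 4\right)^{2} = \left(-74 + 20\right)^{2} = \left(-54\right)^{2} = 2916$)
$T = - \frac{1}{14344}$ ($T = \frac{1}{164 - 14508} = \frac{1}{-14344} = - \frac{1}{14344} \approx -6.9716 \cdot 10^{-5}$)
$b - T = 2916 - - \frac{1}{14344} = 2916 + \frac{1}{14344} = \frac{41827105}{14344}$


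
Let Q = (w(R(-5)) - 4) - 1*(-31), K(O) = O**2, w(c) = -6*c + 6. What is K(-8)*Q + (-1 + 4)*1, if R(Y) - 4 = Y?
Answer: 2499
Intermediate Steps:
R(Y) = 4 + Y
w(c) = 6 - 6*c
Q = 39 (Q = ((6 - 6*(4 - 5)) - 4) - 1*(-31) = ((6 - 6*(-1)) - 4) + 31 = ((6 + 6) - 4) + 31 = (12 - 4) + 31 = 8 + 31 = 39)
K(-8)*Q + (-1 + 4)*1 = (-8)**2*39 + (-1 + 4)*1 = 64*39 + 3*1 = 2496 + 3 = 2499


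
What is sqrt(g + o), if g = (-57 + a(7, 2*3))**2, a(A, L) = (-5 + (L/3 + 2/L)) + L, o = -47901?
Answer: 2*I*sqrt(101297)/3 ≈ 212.18*I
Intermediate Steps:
a(A, L) = -5 + 2/L + 4*L/3 (a(A, L) = (-5 + (L*(1/3) + 2/L)) + L = (-5 + (L/3 + 2/L)) + L = (-5 + (2/L + L/3)) + L = (-5 + 2/L + L/3) + L = -5 + 2/L + 4*L/3)
g = 25921/9 (g = (-57 + (-5 + 2/((2*3)) + 4*(2*3)/3))**2 = (-57 + (-5 + 2/6 + (4/3)*6))**2 = (-57 + (-5 + 2*(1/6) + 8))**2 = (-57 + (-5 + 1/3 + 8))**2 = (-57 + 10/3)**2 = (-161/3)**2 = 25921/9 ≈ 2880.1)
sqrt(g + o) = sqrt(25921/9 - 47901) = sqrt(-405188/9) = 2*I*sqrt(101297)/3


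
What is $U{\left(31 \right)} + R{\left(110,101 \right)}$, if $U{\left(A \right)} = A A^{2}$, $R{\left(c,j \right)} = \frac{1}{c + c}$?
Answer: $\frac{6554021}{220} \approx 29791.0$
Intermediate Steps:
$R{\left(c,j \right)} = \frac{1}{2 c}$
$U{\left(A \right)} = A^{3}$
$U{\left(31 \right)} + R{\left(110,101 \right)} = 31^{3} + \frac{1}{2 \cdot 110} = 29791 + \frac{1}{2} \cdot \frac{1}{110} = 29791 + \frac{1}{220} = \frac{6554021}{220}$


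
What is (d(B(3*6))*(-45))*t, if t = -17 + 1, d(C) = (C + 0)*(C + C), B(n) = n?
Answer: 466560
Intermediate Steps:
d(C) = 2*C² (d(C) = C*(2*C) = 2*C²)
t = -16
(d(B(3*6))*(-45))*t = ((2*(3*6)²)*(-45))*(-16) = ((2*18²)*(-45))*(-16) = ((2*324)*(-45))*(-16) = (648*(-45))*(-16) = -29160*(-16) = 466560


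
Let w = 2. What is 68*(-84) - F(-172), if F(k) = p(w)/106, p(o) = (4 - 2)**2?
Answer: -302738/53 ≈ -5712.0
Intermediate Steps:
p(o) = 4 (p(o) = 2**2 = 4)
F(k) = 2/53 (F(k) = 4/106 = 4*(1/106) = 2/53)
68*(-84) - F(-172) = 68*(-84) - 1*2/53 = -5712 - 2/53 = -302738/53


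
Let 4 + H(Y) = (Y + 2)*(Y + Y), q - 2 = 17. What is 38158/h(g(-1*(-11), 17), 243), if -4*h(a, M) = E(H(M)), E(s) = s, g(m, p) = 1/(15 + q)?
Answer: -76316/59533 ≈ -1.2819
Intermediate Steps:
q = 19 (q = 2 + 17 = 19)
g(m, p) = 1/34 (g(m, p) = 1/(15 + 19) = 1/34)
H(Y) = -4 + 2*Y*(2 + Y) (H(Y) = -4 + (Y + 2)*(Y + Y) = -4 + (2 + Y)*(2*Y) = -4 + 2*Y*(2 + Y))
h(a, M) = 1 - M - M**2/2 (h(a, M) = -(-4 + 2*M**2 + 4*M)/4 = 1 - M - M**2/2)
38158/h(g(-1*(-11), 17), 243) = 38158/(1 - 1*243 - 1/2*243**2) = 38158/(1 - 243 - 1/2*59049) = 38158/(1 - 243 - 59049/2) = 38158/(-59533/2) = 38158*(-2/59533) = -76316/59533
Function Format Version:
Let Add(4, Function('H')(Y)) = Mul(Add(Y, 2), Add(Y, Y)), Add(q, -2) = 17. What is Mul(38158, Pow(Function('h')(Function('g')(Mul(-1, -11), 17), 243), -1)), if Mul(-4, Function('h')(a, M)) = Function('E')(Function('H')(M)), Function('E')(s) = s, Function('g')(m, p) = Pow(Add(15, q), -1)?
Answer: Rational(-76316, 59533) ≈ -1.2819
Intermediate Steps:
q = 19 (q = Add(2, 17) = 19)
Function('g')(m, p) = Rational(1, 34) (Function('g')(m, p) = Pow(Add(15, 19), -1) = Pow(34, -1) = Rational(1, 34))
Function('H')(Y) = Add(-4, Mul(2, Y, Add(2, Y))) (Function('H')(Y) = Add(-4, Mul(Add(Y, 2), Add(Y, Y))) = Add(-4, Mul(Add(2, Y), Mul(2, Y))) = Add(-4, Mul(2, Y, Add(2, Y))))
Function('h')(a, M) = Add(1, Mul(-1, M), Mul(Rational(-1, 2), Pow(M, 2))) (Function('h')(a, M) = Mul(Rational(-1, 4), Add(-4, Mul(2, Pow(M, 2)), Mul(4, M))) = Add(1, Mul(-1, M), Mul(Rational(-1, 2), Pow(M, 2))))
Mul(38158, Pow(Function('h')(Function('g')(Mul(-1, -11), 17), 243), -1)) = Mul(38158, Pow(Add(1, Mul(-1, 243), Mul(Rational(-1, 2), Pow(243, 2))), -1)) = Mul(38158, Pow(Add(1, -243, Mul(Rational(-1, 2), 59049)), -1)) = Mul(38158, Pow(Add(1, -243, Rational(-59049, 2)), -1)) = Mul(38158, Pow(Rational(-59533, 2), -1)) = Mul(38158, Rational(-2, 59533)) = Rational(-76316, 59533)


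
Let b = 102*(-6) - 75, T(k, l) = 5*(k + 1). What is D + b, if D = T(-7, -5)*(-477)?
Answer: 13623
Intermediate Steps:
T(k, l) = 5 + 5*k (T(k, l) = 5*(1 + k) = 5 + 5*k)
D = 14310 (D = (5 + 5*(-7))*(-477) = (5 - 35)*(-477) = -30*(-477) = 14310)
b = -687 (b = -612 - 75 = -687)
D + b = 14310 - 687 = 13623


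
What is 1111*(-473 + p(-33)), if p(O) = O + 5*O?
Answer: -745481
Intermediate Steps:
p(O) = 6*O
1111*(-473 + p(-33)) = 1111*(-473 + 6*(-33)) = 1111*(-473 - 198) = 1111*(-671) = -745481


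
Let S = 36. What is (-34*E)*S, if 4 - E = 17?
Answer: 15912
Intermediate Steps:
E = -13 (E = 4 - 1*17 = 4 - 17 = -13)
(-34*E)*S = -34*(-13)*36 = 442*36 = 15912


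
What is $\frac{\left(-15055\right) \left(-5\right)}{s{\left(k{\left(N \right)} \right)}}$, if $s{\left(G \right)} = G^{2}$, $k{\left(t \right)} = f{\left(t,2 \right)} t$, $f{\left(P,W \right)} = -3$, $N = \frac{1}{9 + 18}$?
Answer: $6097275$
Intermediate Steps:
$N = \frac{1}{27} \approx 0.037037$
$k{\left(t \right)} = - 3 t$
$\frac{\left(-15055\right) \left(-5\right)}{s{\left(k{\left(N \right)} \right)}} = \frac{\left(-15055\right) \left(-5\right)}{\left(\left(-3\right) \frac{1}{27}\right)^{2}} = \frac{75275}{\left(- \frac{1}{9}\right)^{2}} = 75275 \frac{1}{\frac{1}{81}} = 75275 \cdot 81 = 6097275$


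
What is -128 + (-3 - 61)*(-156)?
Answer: 9856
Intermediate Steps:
-128 + (-3 - 61)*(-156) = -128 - 64*(-156) = -128 + 9984 = 9856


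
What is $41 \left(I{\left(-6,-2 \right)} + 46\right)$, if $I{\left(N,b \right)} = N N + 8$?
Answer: $3690$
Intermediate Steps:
$I{\left(N,b \right)} = 8 + N^{2}$ ($I{\left(N,b \right)} = N^{2} + 8 = 8 + N^{2}$)
$41 \left(I{\left(-6,-2 \right)} + 46\right) = 41 \left(\left(8 + \left(-6\right)^{2}\right) + 46\right) = 41 \left(\left(8 + 36\right) + 46\right) = 41 \left(44 + 46\right) = 41 \cdot 90 = 3690$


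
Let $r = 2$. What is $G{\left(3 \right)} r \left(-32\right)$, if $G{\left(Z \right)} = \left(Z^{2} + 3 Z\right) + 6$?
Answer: $-1536$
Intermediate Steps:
$G{\left(Z \right)} = 6 + Z^{2} + 3 Z$
$G{\left(3 \right)} r \left(-32\right) = \left(6 + 3^{2} + 3 \cdot 3\right) 2 \left(-32\right) = \left(6 + 9 + 9\right) 2 \left(-32\right) = 24 \cdot 2 \left(-32\right) = 48 \left(-32\right) = -1536$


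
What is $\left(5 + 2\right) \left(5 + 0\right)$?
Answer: $35$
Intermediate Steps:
$\left(5 + 2\right) \left(5 + 0\right) = 7 \cdot 5 = 35$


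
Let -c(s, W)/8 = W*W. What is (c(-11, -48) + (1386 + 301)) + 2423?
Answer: -14322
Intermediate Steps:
c(s, W) = -8*W**2 (c(s, W) = -8*W*W = -8*W**2)
(c(-11, -48) + (1386 + 301)) + 2423 = (-8*(-48)**2 + (1386 + 301)) + 2423 = (-8*2304 + 1687) + 2423 = (-18432 + 1687) + 2423 = -16745 + 2423 = -14322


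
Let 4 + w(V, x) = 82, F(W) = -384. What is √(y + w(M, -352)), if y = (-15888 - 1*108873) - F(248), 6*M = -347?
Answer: 3*I*√13811 ≈ 352.56*I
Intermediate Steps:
M = -347/6 (M = (⅙)*(-347) = -347/6 ≈ -57.833)
w(V, x) = 78 (w(V, x) = -4 + 82 = 78)
y = -124377 (y = (-15888 - 1*108873) - 1*(-384) = (-15888 - 108873) + 384 = -124761 + 384 = -124377)
√(y + w(M, -352)) = √(-124377 + 78) = √(-124299) = 3*I*√13811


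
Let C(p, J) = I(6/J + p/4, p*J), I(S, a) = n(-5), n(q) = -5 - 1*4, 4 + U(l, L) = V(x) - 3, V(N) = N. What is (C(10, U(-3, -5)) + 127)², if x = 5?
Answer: 13924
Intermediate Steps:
U(l, L) = -2 (U(l, L) = -4 + (5 - 3) = -4 + 2 = -2)
n(q) = -9 (n(q) = -5 - 4 = -9)
I(S, a) = -9
C(p, J) = -9
(C(10, U(-3, -5)) + 127)² = (-9 + 127)² = 118² = 13924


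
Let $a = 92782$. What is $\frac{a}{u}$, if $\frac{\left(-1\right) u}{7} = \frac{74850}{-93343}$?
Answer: $\frac{4330275113}{261975} \approx 16529.0$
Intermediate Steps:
$u = \frac{523950}{93343}$ ($u = - 7 \frac{74850}{-93343} = - 7 \cdot 74850 \left(- \frac{1}{93343}\right) = \left(-7\right) \left(- \frac{74850}{93343}\right) = \frac{523950}{93343} \approx 5.6132$)
$\frac{a}{u} = \frac{92782}{\frac{523950}{93343}} = 92782 \cdot \frac{93343}{523950} = \frac{4330275113}{261975}$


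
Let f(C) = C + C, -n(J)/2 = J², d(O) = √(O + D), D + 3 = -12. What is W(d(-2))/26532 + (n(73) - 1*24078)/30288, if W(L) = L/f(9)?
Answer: -2171/1893 + I*√17/477576 ≈ -1.1469 + 8.6334e-6*I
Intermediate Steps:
D = -15 (D = -3 - 12 = -15)
d(O) = √(-15 + O) (d(O) = √(O - 15) = √(-15 + O))
n(J) = -2*J²
f(C) = 2*C
W(L) = L/18 (W(L) = L/((2*9)) = L/18)
W(d(-2))/26532 + (n(73) - 1*24078)/30288 = (√(-15 - 2)/18)/26532 + (-2*73² - 1*24078)/30288 = (√(-17)/18)*(1/26532) + (-2*5329 - 24078)*(1/30288) = ((I*√17)/18)*(1/26532) + (-10658 - 24078)*(1/30288) = (I*√17/18)*(1/26532) - 34736*1/30288 = I*√17/477576 - 2171/1893 = -2171/1893 + I*√17/477576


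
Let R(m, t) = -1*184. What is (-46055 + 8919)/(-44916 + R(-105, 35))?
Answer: 844/1025 ≈ 0.82341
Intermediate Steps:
R(m, t) = -184
(-46055 + 8919)/(-44916 + R(-105, 35)) = (-46055 + 8919)/(-44916 - 184) = -37136/(-45100) = -37136*(-1/45100) = 844/1025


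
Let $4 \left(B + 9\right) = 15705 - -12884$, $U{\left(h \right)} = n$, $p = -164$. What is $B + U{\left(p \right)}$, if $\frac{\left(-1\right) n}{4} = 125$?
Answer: $\frac{26553}{4} \approx 6638.3$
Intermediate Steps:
$n = -500$ ($n = \left(-4\right) 125 = -500$)
$U{\left(h \right)} = -500$
$B = \frac{28553}{4}$ ($B = -9 + \frac{15705 - -12884}{4} = -9 + \frac{15705 + 12884}{4} = -9 + \frac{1}{4} \cdot 28589 = -9 + \frac{28589}{4} = \frac{28553}{4} \approx 7138.3$)
$B + U{\left(p \right)} = \frac{28553}{4} - 500 = \frac{26553}{4}$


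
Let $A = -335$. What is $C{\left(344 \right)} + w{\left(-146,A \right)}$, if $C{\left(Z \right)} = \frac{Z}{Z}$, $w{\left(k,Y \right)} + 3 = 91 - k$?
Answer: $235$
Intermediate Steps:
$w{\left(k,Y \right)} = 88 - k$ ($w{\left(k,Y \right)} = -3 - \left(-91 + k\right) = 88 - k$)
$C{\left(Z \right)} = 1$
$C{\left(344 \right)} + w{\left(-146,A \right)} = 1 + \left(88 - -146\right) = 1 + \left(88 + 146\right) = 1 + 234 = 235$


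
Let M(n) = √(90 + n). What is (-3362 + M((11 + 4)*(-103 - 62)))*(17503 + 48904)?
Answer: -223260334 + 199221*I*√265 ≈ -2.2326e+8 + 3.2431e+6*I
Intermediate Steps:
(-3362 + M((11 + 4)*(-103 - 62)))*(17503 + 48904) = (-3362 + √(90 + (11 + 4)*(-103 - 62)))*(17503 + 48904) = (-3362 + √(90 + 15*(-165)))*66407 = (-3362 + √(90 - 2475))*66407 = (-3362 + √(-2385))*66407 = (-3362 + 3*I*√265)*66407 = -223260334 + 199221*I*√265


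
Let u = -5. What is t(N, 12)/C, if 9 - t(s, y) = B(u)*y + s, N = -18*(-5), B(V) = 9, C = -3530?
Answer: 189/3530 ≈ 0.053541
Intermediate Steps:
N = 90
t(s, y) = 9 - s - 9*y (t(s, y) = 9 - (9*y + s) = 9 - (s + 9*y) = 9 + (-s - 9*y) = 9 - s - 9*y)
t(N, 12)/C = (9 - 1*90 - 9*12)/(-3530) = (9 - 90 - 108)*(-1/3530) = -189*(-1/3530) = 189/3530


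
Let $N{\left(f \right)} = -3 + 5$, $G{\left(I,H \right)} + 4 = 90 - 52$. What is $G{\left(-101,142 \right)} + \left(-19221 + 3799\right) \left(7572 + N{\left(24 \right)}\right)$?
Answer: $-116806194$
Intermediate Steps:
$G{\left(I,H \right)} = 34$ ($G{\left(I,H \right)} = -4 + \left(90 - 52\right) = -4 + 38 = 34$)
$N{\left(f \right)} = 2$
$G{\left(-101,142 \right)} + \left(-19221 + 3799\right) \left(7572 + N{\left(24 \right)}\right) = 34 + \left(-19221 + 3799\right) \left(7572 + 2\right) = 34 - 116806228 = -116806194$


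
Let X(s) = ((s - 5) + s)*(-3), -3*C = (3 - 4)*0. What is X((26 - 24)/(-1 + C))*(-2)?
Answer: -54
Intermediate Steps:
C = 0 (C = -(3 - 4)*0/3 = -(-1)*0/3 = -⅓*0 = 0)
X(s) = 15 - 6*s (X(s) = ((-5 + s) + s)*(-3) = (-5 + 2*s)*(-3) = 15 - 6*s)
X((26 - 24)/(-1 + C))*(-2) = (15 - 6*(26 - 24)/(-1 + 0))*(-2) = (15 - 12/(-1))*(-2) = (15 - 12*(-1))*(-2) = (15 - 6*(-2))*(-2) = (15 + 12)*(-2) = 27*(-2) = -54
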